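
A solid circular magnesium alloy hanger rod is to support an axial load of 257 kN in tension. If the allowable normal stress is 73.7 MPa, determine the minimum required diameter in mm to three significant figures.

Required area A ≥ P/σ_allow = 257000/73.7 = 3487 mm².
For a solid circular section, d ≥ √(4A/π) = 66.63 mm.

66.6 mm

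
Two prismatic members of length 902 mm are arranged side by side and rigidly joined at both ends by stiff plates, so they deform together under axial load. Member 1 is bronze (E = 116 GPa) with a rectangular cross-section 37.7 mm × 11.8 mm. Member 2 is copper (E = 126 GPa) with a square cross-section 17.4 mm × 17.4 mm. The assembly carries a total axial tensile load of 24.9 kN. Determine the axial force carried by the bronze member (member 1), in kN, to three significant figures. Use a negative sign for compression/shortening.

14.3 kN

A_1 = 444.9 mm².
A_2 = 302.8 mm².
Equal strain + equilibrium ⇒ each member carries load in proportion to AE: A₁E₁ = 51600000 N, A₂E₂ = 38150000 N, ΣAE = 89750000 N.
F₁ = P·A₁E₁/ΣAE = 24900·51600000/89750000 = 14320 N.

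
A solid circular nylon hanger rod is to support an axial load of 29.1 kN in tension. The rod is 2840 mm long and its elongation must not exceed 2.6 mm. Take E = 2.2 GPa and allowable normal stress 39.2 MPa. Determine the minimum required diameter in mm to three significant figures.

136 mm

Required area A ≥ P/σ_allow = 29100/39.2 = 742.3 mm².
For a solid circular section, d ≥ √(4A/π) = 30.74 mm.
Elongation limit: A ≥ PL/(Eδ_allow) = 29100·2840/(2200·2.6) = 14450 mm² ⇒ d ≥ 135.6 mm.
The elongation limit governs.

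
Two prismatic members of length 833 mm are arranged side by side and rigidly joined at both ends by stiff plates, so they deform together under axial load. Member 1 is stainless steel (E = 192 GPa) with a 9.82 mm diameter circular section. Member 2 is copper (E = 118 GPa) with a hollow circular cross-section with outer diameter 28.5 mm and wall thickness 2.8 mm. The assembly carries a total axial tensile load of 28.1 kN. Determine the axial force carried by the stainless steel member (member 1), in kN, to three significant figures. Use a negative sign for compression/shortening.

A_1 = 75.74 mm².
A_2 = 226.1 mm².
Equal strain + equilibrium ⇒ each member carries load in proportion to AE: A₁E₁ = 14540000 N, A₂E₂ = 26680000 N, ΣAE = 41220000 N.
F₁ = P·A₁E₁/ΣAE = 28100·14540000/41220000 = 9914 N.

9.91 kN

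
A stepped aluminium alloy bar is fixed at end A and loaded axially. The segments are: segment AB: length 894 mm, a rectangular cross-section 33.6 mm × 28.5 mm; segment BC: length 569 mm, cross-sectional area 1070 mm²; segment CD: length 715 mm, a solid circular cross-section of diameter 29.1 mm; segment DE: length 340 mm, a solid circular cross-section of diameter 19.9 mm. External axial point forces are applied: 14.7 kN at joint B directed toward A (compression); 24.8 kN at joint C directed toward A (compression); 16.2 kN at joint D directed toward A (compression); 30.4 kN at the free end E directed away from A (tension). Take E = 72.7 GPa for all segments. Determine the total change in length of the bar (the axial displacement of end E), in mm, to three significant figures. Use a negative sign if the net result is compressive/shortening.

Internal axial forces (sectioning from the free end, tension +): N_DE = 30.4 kN, N_CD = 14.2 kN, N_BC = -10.6 kN, N_AB = -25.3 kN.
A_AB = 957.6 mm².
A_CD = 665.1 mm².
A_DE = 311 mm².
δ_AB = -25300·894/(957.6·72700) = -0.3249 mm
δ_BC = -10600·569/(1070·72700) = -0.07754 mm
δ_CD = 14200·715/(665.1·72700) = 0.21 mm
δ_DE = 30400·340/(311·72700) = 0.4571 mm
δ = Σδ_i = 0.2647 mm.

0.265 mm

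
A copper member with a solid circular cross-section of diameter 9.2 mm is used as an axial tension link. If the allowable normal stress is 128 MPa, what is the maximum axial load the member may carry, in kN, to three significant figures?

8.51 kN

A = 66.48 mm².
P_max = σ_allow · A = 128 · 66.48 = 8509 N = 8.509 kN.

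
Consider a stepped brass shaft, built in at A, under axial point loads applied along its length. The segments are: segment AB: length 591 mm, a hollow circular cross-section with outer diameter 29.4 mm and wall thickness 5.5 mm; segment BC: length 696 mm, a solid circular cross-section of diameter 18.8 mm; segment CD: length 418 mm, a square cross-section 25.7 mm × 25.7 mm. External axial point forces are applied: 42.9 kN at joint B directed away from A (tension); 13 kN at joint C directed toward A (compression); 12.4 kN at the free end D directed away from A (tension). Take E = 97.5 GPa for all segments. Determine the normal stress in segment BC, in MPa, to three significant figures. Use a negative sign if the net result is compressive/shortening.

-2.16 MPa

Internal axial forces (sectioning from the free end, tension +): N_CD = 12.4 kN, N_BC = -0.6 kN, N_AB = 42.3 kN.
A_BC = 277.6 mm².
σ_BC = N_BC/A_BC = -600/277.6 = -2.161 MPa.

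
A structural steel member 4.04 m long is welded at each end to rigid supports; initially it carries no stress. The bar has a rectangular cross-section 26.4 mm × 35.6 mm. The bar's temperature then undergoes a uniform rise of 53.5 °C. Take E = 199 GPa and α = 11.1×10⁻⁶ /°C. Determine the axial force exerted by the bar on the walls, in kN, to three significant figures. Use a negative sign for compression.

-111 kN

Free thermal expansion αLΔT = 11.1e-6 · 4040 · 53.5 = 2.399 mm.
The walls impose strain ε = −(2.399)/4040 = -5.9385e-04; σ = Eε = 199000 · -5.9385e-04 = -118.2 MPa.
Wall reaction R = σ·A = -118.2·939.8 = -111100 N = -111.1 kN.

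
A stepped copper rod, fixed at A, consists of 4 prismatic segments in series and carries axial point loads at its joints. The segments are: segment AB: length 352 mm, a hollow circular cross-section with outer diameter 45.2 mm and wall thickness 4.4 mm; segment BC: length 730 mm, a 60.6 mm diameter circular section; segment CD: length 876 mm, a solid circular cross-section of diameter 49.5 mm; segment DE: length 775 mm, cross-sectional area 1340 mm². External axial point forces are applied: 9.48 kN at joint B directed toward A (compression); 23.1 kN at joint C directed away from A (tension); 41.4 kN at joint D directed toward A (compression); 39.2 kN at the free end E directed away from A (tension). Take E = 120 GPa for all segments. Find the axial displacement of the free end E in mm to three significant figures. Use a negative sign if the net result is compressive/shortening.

Internal axial forces (sectioning from the free end, tension +): N_DE = 39.2 kN, N_CD = -2.2 kN, N_BC = 20.9 kN, N_AB = 11.42 kN.
A_AB = 564 mm².
A_BC = 2884 mm².
A_CD = 1924 mm².
δ_AB = 11420·352/(564·120000) = 0.0594 mm
δ_BC = 20900·730/(2884·120000) = 0.04408 mm
δ_CD = -2200·876/(1924·120000) = -0.008345 mm
δ_DE = 39200·775/(1340·120000) = 0.1889 mm
δ = Σδ_i = 0.2841 mm.

0.284 mm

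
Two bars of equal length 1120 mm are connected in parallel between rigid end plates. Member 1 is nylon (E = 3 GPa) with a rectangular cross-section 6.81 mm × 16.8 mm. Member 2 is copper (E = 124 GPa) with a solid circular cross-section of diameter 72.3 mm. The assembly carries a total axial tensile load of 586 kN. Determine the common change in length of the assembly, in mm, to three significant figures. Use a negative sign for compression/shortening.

1.29 mm

A_1 = 114.4 mm².
A_2 = 4106 mm².
Equal strain + equilibrium ⇒ each member carries load in proportion to AE: A₁E₁ = 343200 N, A₂E₂ = 509100000 N, ΣAE = 509400000 N.
δ = PL/ΣAE = 586000·1120/509400000 = 1.288 mm.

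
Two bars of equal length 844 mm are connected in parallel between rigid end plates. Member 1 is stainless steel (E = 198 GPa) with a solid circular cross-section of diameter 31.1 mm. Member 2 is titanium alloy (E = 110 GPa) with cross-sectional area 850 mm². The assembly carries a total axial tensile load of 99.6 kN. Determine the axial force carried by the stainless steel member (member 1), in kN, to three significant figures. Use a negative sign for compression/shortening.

A_1 = 759.6 mm².
Equal strain + equilibrium ⇒ each member carries load in proportion to AE: A₁E₁ = 150400000 N, A₂E₂ = 93500000 N, ΣAE = 243900000 N.
F₁ = P·A₁E₁/ΣAE = 99600·150400000/243900000 = 61420 N.

61.4 kN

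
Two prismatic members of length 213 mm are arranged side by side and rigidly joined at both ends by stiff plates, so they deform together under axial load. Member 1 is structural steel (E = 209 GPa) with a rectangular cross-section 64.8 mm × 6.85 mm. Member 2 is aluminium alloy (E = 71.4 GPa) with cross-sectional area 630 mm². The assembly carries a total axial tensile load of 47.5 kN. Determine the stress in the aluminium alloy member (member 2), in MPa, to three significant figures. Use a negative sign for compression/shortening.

A_1 = 443.9 mm².
Equal strain + equilibrium ⇒ each member carries load in proportion to AE: A₁E₁ = 92770000 N, A₂E₂ = 44980000 N, ΣAE = 137800000 N.
σ₂ = P·E₂/ΣAE = 47500·71400/137800000 = 24.62 MPa.

24.6 MPa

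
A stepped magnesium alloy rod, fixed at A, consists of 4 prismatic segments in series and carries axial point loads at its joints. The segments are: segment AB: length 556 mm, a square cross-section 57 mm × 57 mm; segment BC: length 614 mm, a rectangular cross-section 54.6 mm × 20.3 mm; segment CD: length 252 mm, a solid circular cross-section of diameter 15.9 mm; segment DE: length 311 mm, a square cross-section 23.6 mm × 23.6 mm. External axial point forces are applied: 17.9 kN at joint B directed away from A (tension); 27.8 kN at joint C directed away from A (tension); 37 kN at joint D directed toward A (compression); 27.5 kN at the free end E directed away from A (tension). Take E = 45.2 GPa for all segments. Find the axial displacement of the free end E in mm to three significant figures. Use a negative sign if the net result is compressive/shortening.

0.434 mm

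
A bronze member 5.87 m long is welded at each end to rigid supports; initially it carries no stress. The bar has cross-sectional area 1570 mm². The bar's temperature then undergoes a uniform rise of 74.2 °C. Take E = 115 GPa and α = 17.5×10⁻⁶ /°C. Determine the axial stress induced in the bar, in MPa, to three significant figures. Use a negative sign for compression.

-149 MPa

Free thermal expansion αLΔT = 17.5e-6 · 5870 · 74.2 = 7.622 mm.
The walls impose strain ε = −(7.622)/5870 = -1.2985e-03; σ = Eε = 115000 · -1.2985e-03 = -149.3 MPa.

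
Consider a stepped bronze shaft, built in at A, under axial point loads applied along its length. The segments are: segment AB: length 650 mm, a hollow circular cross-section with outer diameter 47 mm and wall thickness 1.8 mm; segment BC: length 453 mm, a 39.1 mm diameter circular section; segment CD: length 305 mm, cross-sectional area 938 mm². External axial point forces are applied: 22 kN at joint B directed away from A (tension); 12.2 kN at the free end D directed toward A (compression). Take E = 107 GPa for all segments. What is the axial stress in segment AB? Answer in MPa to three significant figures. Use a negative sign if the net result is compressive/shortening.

38.3 MPa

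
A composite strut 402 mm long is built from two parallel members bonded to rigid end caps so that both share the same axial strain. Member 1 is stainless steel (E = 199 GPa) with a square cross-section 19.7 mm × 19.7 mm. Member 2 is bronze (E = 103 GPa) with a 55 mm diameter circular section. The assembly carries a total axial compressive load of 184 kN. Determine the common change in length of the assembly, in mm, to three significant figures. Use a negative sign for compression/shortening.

A_1 = 388.1 mm².
A_2 = 2376 mm².
Equal strain + equilibrium ⇒ each member carries load in proportion to AE: A₁E₁ = 77230000 N, A₂E₂ = 244700000 N, ΣAE = 321900000 N.
δ = PL/ΣAE = -184000·402/321900000 = -0.2298 mm.

-0.230 mm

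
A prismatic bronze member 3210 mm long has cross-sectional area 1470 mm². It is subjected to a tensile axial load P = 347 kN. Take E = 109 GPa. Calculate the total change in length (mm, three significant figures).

6.95 mm

δ_mech = NL/(AE) = 347000·3210/(1470·109000) = 6.952 mm.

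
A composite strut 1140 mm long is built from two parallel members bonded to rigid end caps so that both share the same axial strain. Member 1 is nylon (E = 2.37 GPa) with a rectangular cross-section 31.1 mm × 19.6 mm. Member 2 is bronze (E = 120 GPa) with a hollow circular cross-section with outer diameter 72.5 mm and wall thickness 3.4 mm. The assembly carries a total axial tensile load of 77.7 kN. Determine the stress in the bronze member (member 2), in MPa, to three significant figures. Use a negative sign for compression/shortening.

104 MPa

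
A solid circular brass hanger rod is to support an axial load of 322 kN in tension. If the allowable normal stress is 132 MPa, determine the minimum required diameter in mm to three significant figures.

Required area A ≥ P/σ_allow = 322000/132 = 2439 mm².
For a solid circular section, d ≥ √(4A/π) = 55.73 mm.

55.7 mm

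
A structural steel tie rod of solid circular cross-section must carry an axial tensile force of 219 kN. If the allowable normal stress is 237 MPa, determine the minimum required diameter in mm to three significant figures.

34.3 mm

Required area A ≥ P/σ_allow = 219000/237 = 924.1 mm².
For a solid circular section, d ≥ √(4A/π) = 34.3 mm.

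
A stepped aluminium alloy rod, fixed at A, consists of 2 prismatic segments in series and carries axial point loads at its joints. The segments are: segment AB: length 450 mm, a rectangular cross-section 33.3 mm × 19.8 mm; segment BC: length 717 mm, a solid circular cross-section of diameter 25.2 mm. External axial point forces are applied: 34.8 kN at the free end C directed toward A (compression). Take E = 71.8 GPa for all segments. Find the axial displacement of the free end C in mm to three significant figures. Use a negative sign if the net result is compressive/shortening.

Internal axial forces (sectioning from the free end, tension +): N_BC = -34.8 kN, N_AB = -34.8 kN.
A_AB = 659.3 mm².
A_BC = 498.8 mm².
δ_AB = -34800·450/(659.3·71800) = -0.3308 mm
δ_BC = -34800·717/(498.8·71800) = -0.6968 mm
δ = Σδ_i = -1.028 mm.

-1.03 mm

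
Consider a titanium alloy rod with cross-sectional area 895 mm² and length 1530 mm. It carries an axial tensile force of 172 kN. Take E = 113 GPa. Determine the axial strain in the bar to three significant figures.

0.00170

σ = N/A = 192.2 MPa; ε = σ/E = 192.2/113000 = 1.701e-03.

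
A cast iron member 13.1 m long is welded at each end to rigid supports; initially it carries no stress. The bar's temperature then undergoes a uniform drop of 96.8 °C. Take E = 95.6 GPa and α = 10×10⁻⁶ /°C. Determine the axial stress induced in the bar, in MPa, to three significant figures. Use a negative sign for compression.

Free thermal expansion αLΔT = 10e-6 · 13100 · -96.8 = -12.68 mm.
The walls impose strain ε = −(-12.68)/13100 = 9.6800e-04; σ = Eε = 95600 · 9.6800e-04 = 92.54 MPa.

92.5 MPa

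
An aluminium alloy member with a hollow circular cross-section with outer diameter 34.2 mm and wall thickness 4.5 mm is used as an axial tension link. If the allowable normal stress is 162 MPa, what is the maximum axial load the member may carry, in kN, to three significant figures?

A = 419.9 mm².
P_max = σ_allow · A = 162 · 419.9 = 68020 N = 68.02 kN.

68.0 kN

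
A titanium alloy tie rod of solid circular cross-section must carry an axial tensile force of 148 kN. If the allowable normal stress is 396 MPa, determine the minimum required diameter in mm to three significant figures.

21.8 mm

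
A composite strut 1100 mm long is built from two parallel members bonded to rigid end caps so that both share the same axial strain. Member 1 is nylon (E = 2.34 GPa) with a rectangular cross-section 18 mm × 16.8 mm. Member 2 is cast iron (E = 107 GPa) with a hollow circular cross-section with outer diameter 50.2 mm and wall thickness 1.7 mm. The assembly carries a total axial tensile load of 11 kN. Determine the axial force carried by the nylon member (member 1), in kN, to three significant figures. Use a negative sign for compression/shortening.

0.274 kN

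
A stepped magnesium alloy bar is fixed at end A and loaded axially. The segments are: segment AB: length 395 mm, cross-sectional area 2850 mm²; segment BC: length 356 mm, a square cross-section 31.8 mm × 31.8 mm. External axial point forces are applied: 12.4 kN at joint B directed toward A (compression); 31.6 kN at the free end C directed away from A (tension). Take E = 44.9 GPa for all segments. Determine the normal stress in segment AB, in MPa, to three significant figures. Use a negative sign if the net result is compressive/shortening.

6.74 MPa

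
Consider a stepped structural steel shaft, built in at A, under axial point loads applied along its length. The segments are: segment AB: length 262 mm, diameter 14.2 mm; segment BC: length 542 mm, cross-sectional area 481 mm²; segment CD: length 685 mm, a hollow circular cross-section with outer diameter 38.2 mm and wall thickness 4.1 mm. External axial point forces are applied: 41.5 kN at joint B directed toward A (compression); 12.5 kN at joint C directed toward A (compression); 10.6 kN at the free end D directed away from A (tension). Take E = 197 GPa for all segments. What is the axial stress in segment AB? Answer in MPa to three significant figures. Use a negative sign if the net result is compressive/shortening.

Internal axial forces (sectioning from the free end, tension +): N_CD = 10.6 kN, N_BC = -1.9 kN, N_AB = -43.4 kN.
A_AB = 158.4 mm².
σ_AB = N_AB/A_AB = -43400/158.4 = -274 MPa.

-274 MPa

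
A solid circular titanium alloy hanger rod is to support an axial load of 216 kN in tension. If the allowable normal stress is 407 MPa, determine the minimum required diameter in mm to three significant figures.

Required area A ≥ P/σ_allow = 216000/407 = 530.7 mm².
For a solid circular section, d ≥ √(4A/π) = 25.99 mm.

26.0 mm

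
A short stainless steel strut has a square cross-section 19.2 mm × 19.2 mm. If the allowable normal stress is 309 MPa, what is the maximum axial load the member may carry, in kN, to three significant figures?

A = 368.6 mm².
P_max = σ_allow · A = 309 · 368.6 = 113900 N = 113.9 kN.

114 kN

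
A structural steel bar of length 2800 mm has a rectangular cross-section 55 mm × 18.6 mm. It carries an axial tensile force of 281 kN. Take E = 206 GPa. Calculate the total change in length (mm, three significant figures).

A = 1023 mm².
δ_mech = NL/(AE) = 281000·2800/(1023·206000) = 3.734 mm.

3.73 mm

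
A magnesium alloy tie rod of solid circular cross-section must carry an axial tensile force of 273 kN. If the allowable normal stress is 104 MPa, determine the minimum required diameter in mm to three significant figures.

57.8 mm

Required area A ≥ P/σ_allow = 273000/104 = 2625 mm².
For a solid circular section, d ≥ √(4A/π) = 57.81 mm.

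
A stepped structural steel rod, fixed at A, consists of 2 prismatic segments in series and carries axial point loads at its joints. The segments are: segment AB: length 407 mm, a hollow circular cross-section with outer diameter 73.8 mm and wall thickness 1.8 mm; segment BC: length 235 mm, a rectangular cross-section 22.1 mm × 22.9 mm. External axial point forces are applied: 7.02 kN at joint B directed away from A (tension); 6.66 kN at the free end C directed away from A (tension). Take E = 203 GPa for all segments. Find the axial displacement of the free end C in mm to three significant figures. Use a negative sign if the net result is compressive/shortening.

Internal axial forces (sectioning from the free end, tension +): N_BC = 6.66 kN, N_AB = 13.68 kN.
A_AB = 407.2 mm².
A_BC = 506.1 mm².
δ_AB = 13680·407/(407.2·203000) = 0.06736 mm
δ_BC = 6660·235/(506.1·203000) = 0.01523 mm
δ = Σδ_i = 0.0826 mm.

0.0826 mm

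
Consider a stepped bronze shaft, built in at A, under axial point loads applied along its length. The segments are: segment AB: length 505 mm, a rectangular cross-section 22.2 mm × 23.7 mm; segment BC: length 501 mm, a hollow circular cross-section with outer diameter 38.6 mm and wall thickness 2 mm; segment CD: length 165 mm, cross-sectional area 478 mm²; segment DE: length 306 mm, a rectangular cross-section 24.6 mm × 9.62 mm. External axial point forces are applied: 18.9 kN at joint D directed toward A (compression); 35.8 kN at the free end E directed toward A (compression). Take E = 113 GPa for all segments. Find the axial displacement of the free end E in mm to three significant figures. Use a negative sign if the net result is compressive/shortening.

-2.10 mm

Internal axial forces (sectioning from the free end, tension +): N_DE = -35.8 kN, N_CD = -54.7 kN, N_BC = -54.7 kN, N_AB = -54.7 kN.
A_AB = 526.1 mm².
A_BC = 230 mm².
A_DE = 236.7 mm².
δ_AB = -54700·505/(526.1·113000) = -0.4646 mm
δ_BC = -54700·501/(230·113000) = -1.055 mm
δ_CD = -54700·165/(478·113000) = -0.1671 mm
δ_DE = -35800·306/(236.7·113000) = -0.4097 mm
δ = Σδ_i = -2.096 mm.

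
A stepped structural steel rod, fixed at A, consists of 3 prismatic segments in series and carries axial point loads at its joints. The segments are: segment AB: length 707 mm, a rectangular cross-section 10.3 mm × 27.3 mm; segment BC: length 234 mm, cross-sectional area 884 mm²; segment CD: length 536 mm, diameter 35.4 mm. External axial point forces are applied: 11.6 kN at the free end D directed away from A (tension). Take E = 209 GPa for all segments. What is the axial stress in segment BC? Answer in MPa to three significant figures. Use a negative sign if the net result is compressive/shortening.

13.1 MPa

Internal axial forces (sectioning from the free end, tension +): N_CD = 11.6 kN, N_BC = 11.6 kN, N_AB = 11.6 kN.
σ_BC = N_BC/A_BC = 11600/884 = 13.12 MPa.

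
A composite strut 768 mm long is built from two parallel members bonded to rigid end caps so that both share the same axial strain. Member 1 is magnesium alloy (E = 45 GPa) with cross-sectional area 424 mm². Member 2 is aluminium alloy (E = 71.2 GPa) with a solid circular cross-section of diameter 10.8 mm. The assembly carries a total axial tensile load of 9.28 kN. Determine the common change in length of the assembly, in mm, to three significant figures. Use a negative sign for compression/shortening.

A_2 = 91.61 mm².
Equal strain + equilibrium ⇒ each member carries load in proportion to AE: A₁E₁ = 19080000 N, A₂E₂ = 6523000 N, ΣAE = 25600000 N.
δ = PL/ΣAE = 9280·768/25600000 = 0.2784 mm.

0.278 mm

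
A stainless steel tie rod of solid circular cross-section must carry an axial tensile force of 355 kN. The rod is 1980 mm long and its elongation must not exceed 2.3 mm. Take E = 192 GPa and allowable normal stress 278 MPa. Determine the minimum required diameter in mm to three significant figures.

Required area A ≥ P/σ_allow = 355000/278 = 1277 mm².
For a solid circular section, d ≥ √(4A/π) = 40.32 mm.
Elongation limit: A ≥ PL/(Eδ_allow) = 355000·1980/(192000·2.3) = 1592 mm² ⇒ d ≥ 45.02 mm.
The elongation limit governs.

45.0 mm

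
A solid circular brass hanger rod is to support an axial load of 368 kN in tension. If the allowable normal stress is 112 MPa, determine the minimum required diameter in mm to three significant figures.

64.7 mm

Required area A ≥ P/σ_allow = 368000/112 = 3286 mm².
For a solid circular section, d ≥ √(4A/π) = 64.68 mm.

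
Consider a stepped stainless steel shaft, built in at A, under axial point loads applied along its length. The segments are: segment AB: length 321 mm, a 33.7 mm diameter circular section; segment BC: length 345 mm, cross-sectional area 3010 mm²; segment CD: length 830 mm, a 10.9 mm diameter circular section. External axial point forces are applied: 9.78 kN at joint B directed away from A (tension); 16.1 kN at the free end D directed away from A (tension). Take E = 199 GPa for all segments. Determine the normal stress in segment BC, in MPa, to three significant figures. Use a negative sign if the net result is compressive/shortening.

Internal axial forces (sectioning from the free end, tension +): N_CD = 16.1 kN, N_BC = 16.1 kN, N_AB = 25.88 kN.
σ_BC = N_BC/A_BC = 16100/3010 = 5.349 MPa.

5.35 MPa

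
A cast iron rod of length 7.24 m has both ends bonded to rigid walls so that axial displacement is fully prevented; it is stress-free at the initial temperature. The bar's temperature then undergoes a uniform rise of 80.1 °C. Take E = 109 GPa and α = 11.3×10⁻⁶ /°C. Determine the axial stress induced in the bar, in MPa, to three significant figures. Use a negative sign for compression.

-98.7 MPa

Free thermal expansion αLΔT = 11.3e-6 · 7240 · 80.1 = 6.553 mm.
The walls impose strain ε = −(6.553)/7240 = -9.0513e-04; σ = Eε = 109000 · -9.0513e-04 = -98.66 MPa.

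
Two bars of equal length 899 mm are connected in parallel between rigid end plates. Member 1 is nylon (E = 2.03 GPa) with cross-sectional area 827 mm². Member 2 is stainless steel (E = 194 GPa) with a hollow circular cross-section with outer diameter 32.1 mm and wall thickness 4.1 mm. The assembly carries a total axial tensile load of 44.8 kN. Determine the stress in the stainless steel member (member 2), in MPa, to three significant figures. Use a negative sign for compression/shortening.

121 MPa

A_2 = 360.7 mm².
Equal strain + equilibrium ⇒ each member carries load in proportion to AE: A₁E₁ = 1679000 N, A₂E₂ = 69970000 N, ΣAE = 71650000 N.
σ₂ = P·E₂/ΣAE = 44800·194000/71650000 = 121.3 MPa.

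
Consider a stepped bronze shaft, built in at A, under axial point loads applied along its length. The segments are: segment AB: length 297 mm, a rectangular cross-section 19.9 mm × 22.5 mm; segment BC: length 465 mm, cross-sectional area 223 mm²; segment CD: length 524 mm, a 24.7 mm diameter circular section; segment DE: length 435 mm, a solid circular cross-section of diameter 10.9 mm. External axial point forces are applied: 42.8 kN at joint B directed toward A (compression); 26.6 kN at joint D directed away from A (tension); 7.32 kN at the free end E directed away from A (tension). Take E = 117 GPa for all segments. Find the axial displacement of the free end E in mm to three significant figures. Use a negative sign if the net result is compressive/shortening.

Internal axial forces (sectioning from the free end, tension +): N_DE = 7.32 kN, N_CD = 33.92 kN, N_BC = 33.92 kN, N_AB = -8.88 kN.
A_AB = 447.7 mm².
A_CD = 479.2 mm².
A_DE = 93.31 mm².
δ_AB = -8880·297/(447.7·117000) = -0.05034 mm
δ_BC = 33920·465/(223·117000) = 0.6045 mm
δ_CD = 33920·524/(479.2·117000) = 0.317 mm
δ_DE = 7320·435/(93.31·117000) = 0.2917 mm
δ = Σδ_i = 1.163 mm.

1.16 mm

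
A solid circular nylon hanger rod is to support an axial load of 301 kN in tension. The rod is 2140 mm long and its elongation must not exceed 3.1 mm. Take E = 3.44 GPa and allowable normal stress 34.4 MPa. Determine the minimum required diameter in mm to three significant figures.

Required area A ≥ P/σ_allow = 301000/34.4 = 8750 mm².
For a solid circular section, d ≥ √(4A/π) = 105.6 mm.
Elongation limit: A ≥ PL/(Eδ_allow) = 301000·2140/(3440·3.1) = 60400 mm² ⇒ d ≥ 277.3 mm.
The elongation limit governs.

277 mm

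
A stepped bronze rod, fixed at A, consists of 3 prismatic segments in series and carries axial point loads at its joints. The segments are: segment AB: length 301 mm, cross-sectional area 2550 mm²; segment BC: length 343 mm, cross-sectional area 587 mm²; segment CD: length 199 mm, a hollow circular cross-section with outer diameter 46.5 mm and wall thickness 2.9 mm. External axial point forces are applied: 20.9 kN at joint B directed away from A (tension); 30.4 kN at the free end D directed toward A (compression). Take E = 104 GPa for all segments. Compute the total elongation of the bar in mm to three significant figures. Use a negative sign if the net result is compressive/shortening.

-0.328 mm

Internal axial forces (sectioning from the free end, tension +): N_CD = -30.4 kN, N_BC = -30.4 kN, N_AB = -9.5 kN.
A_CD = 397.2 mm².
δ_AB = -9500·301/(2550·104000) = -0.01078 mm
δ_BC = -30400·343/(587·104000) = -0.1708 mm
δ_CD = -30400·199/(397.2·104000) = -0.1464 mm
δ = Σδ_i = -0.328 mm.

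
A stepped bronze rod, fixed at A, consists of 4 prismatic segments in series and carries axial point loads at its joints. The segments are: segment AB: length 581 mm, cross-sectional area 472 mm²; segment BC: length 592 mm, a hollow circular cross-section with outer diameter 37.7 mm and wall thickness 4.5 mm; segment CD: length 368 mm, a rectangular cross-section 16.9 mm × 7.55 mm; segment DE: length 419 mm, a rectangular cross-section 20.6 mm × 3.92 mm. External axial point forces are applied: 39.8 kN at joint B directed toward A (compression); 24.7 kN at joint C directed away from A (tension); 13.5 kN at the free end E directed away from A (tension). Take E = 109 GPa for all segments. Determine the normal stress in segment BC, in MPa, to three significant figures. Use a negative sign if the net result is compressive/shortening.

Internal axial forces (sectioning from the free end, tension +): N_DE = 13.5 kN, N_CD = 13.5 kN, N_BC = 38.2 kN, N_AB = -1.6 kN.
A_BC = 469.4 mm².
σ_BC = N_BC/A_BC = 38200/469.4 = 81.39 MPa.

81.4 MPa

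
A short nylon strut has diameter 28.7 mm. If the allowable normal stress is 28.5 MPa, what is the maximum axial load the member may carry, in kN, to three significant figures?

A = 646.9 mm².
P_max = σ_allow · A = 28.5 · 646.9 = 18440 N = 18.44 kN.

18.4 kN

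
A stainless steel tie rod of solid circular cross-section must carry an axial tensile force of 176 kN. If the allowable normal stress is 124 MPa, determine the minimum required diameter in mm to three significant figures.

42.5 mm

Required area A ≥ P/σ_allow = 176000/124 = 1419 mm².
For a solid circular section, d ≥ √(4A/π) = 42.51 mm.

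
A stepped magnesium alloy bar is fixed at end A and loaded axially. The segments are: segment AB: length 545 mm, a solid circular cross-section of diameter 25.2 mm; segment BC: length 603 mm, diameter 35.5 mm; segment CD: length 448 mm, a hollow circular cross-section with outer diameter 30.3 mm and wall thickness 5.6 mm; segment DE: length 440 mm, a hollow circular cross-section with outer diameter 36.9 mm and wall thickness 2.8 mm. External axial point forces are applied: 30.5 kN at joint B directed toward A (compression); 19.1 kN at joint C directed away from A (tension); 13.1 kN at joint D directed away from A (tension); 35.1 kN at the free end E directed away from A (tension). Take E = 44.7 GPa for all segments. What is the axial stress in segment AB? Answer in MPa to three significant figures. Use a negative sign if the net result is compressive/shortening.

Internal axial forces (sectioning from the free end, tension +): N_DE = 35.1 kN, N_CD = 48.2 kN, N_BC = 67.3 kN, N_AB = 36.8 kN.
A_AB = 498.8 mm².
σ_AB = N_AB/A_AB = 36800/498.8 = 73.78 MPa.

73.8 MPa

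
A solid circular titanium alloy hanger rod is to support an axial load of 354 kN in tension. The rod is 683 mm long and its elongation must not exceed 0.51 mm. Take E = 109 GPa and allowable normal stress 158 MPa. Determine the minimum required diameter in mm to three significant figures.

74.4 mm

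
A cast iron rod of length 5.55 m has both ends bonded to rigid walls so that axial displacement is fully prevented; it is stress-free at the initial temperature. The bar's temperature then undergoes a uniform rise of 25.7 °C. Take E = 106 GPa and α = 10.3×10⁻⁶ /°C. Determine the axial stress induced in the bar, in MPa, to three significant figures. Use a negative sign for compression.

Free thermal expansion αLΔT = 10.3e-6 · 5550 · 25.7 = 1.469 mm.
The walls impose strain ε = −(1.469)/5550 = -2.6471e-04; σ = Eε = 106000 · -2.6471e-04 = -28.06 MPa.

-28.1 MPa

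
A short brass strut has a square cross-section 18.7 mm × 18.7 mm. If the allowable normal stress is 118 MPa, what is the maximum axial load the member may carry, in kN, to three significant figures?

A = 349.7 mm².
P_max = σ_allow · A = 118 · 349.7 = 41260 N = 41.26 kN.

41.3 kN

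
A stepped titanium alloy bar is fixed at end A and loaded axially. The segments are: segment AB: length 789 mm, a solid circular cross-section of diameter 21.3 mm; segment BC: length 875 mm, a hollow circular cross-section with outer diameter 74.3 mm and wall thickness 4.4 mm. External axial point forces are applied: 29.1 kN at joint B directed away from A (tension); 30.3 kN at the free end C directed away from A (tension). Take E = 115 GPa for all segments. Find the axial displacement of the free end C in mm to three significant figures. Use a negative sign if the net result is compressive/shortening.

1.38 mm

Internal axial forces (sectioning from the free end, tension +): N_BC = 30.3 kN, N_AB = 59.4 kN.
A_AB = 356.3 mm².
A_BC = 966.2 mm².
δ_AB = 59400·789/(356.3·115000) = 1.144 mm
δ_BC = 30300·875/(966.2·115000) = 0.2386 mm
δ = Σδ_i = 1.382 mm.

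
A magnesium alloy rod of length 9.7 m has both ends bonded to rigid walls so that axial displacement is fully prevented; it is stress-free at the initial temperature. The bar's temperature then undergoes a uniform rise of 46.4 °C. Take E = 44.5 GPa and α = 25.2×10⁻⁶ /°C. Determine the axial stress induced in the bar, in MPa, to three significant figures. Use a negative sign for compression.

Free thermal expansion αLΔT = 25.2e-6 · 9700 · 46.4 = 11.34 mm.
The walls impose strain ε = −(11.34)/9700 = -1.1693e-03; σ = Eε = 44500 · -1.1693e-03 = -52.03 MPa.

-52.0 MPa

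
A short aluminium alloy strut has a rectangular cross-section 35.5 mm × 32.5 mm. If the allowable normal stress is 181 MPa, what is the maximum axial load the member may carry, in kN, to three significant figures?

209 kN

A = 1154 mm².
P_max = σ_allow · A = 181 · 1154 = 208800 N = 208.8 kN.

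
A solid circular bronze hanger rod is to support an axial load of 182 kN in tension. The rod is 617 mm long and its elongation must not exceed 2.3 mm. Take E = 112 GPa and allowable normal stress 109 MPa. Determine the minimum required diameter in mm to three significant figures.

46.1 mm

Required area A ≥ P/σ_allow = 182000/109 = 1670 mm².
For a solid circular section, d ≥ √(4A/π) = 46.11 mm.
Elongation limit: A ≥ PL/(Eδ_allow) = 182000·617/(112000·2.3) = 435.9 mm² ⇒ d ≥ 23.56 mm.
The stress limit governs.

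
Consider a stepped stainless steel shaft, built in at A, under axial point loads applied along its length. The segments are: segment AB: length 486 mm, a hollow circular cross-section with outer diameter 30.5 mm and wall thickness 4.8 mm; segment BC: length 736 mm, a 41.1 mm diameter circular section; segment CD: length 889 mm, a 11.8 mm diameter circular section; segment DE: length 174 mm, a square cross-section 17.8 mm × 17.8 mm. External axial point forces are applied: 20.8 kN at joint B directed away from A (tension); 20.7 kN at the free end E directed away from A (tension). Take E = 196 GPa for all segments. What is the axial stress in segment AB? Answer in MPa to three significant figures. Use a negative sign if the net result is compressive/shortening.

107 MPa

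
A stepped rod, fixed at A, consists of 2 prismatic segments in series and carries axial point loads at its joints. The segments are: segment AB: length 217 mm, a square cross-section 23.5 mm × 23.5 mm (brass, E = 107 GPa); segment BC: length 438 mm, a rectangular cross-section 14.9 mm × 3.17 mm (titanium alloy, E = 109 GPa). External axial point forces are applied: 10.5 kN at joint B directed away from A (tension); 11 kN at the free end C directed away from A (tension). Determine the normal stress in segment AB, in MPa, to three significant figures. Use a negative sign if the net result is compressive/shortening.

38.9 MPa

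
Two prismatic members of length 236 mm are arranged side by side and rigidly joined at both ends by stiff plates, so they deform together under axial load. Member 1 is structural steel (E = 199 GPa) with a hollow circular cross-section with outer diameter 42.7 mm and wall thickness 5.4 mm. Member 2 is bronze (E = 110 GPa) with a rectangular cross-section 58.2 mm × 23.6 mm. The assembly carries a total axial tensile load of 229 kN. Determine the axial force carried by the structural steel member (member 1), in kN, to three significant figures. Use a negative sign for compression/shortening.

104 kN

A_1 = 632.8 mm².
A_2 = 1374 mm².
Equal strain + equilibrium ⇒ each member carries load in proportion to AE: A₁E₁ = 125900000 N, A₂E₂ = 151100000 N, ΣAE = 277000000 N.
F₁ = P·A₁E₁/ΣAE = 229000·125900000/277000000 = 104100 N.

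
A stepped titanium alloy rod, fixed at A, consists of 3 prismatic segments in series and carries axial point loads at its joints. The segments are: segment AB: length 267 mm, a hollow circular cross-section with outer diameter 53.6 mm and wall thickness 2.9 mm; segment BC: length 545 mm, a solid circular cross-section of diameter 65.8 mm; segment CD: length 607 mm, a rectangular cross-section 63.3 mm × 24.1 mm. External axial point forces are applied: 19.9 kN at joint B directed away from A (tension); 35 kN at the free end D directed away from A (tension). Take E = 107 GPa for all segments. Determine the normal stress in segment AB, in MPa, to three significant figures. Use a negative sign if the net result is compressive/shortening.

Internal axial forces (sectioning from the free end, tension +): N_CD = 35 kN, N_BC = 35 kN, N_AB = 54.9 kN.
A_AB = 461.9 mm².
σ_AB = N_AB/A_AB = 54900/461.9 = 118.9 MPa.

119 MPa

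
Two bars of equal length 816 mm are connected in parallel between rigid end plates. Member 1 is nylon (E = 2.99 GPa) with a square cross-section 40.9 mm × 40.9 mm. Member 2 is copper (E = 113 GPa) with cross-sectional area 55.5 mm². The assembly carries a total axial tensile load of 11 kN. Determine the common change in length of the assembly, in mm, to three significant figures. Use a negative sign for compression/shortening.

0.796 mm

A_1 = 1673 mm².
Equal strain + equilibrium ⇒ each member carries load in proportion to AE: A₁E₁ = 5002000 N, A₂E₂ = 6272000 N, ΣAE = 11270000 N.
δ = PL/ΣAE = 11000·816/11270000 = 0.7962 mm.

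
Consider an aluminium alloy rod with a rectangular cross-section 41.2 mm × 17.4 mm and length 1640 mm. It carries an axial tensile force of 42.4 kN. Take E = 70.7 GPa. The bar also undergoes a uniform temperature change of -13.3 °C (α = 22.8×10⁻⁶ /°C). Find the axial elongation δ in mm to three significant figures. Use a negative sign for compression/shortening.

0.875 mm

A = 716.9 mm².
δ_mech = NL/(AE) = 42400·1640/(716.9·70700) = 1.372 mm.
δ_thermal = αLΔT = 22.8e-6·1640·-13.3 = -0.4973 mm.
δ = δ_mech + δ_thermal = 0.8747 mm.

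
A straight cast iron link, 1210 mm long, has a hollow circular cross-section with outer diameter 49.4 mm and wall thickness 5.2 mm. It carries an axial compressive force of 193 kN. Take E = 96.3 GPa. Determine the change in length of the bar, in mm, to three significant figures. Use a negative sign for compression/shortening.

A = 722.1 mm².
δ_mech = NL/(AE) = -193000·1210/(722.1·96300) = -3.358 mm.

-3.36 mm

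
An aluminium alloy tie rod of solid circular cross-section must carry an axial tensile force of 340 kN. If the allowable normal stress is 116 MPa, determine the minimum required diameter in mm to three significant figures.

Required area A ≥ P/σ_allow = 340000/116 = 2931 mm².
For a solid circular section, d ≥ √(4A/π) = 61.09 mm.

61.1 mm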